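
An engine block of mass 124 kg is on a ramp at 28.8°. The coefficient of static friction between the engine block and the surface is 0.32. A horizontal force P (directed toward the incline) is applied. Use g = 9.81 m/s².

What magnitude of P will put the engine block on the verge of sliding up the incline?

P ≈ 1280 N

At impending motion up the slope, friction acts down-slope at its limit: f = μ_s N.
Perpendicular to the incline: N = m g cos θ + P sin θ.
Along the incline: P cos θ = m g sin θ + μ_s N = m g sin θ + μ_s (m g cos θ + P sin θ).
Solving, P (cos θ − μ_s sin θ) = m g (sin θ + μ_s cos θ), so P = 124×9.81×(sin 28.8° + 0.32 cos 28.8°)/(cos 28.8° − 0.32 sin 28.8°) = 1220×0.7622/0.7221 = 1280 N.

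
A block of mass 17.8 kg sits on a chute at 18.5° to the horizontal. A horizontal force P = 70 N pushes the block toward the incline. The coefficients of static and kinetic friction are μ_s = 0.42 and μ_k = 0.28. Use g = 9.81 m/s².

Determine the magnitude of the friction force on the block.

Normal direction: N = m g cos θ + P sin θ = 187.8 N.
Parallel to the incline: P cos θ − m g sin θ = 66.38 − 55.41 = 10.98 N; the friction needed to balance this is 10.98 N acting down the slope.
The limit of static friction is μ_s N = 78.88 N.
|f_req| = 10.98 ≤ 78.88 N → the block is in equilibrium; friction equals the required value.

f ≈ 11 N (down the incline)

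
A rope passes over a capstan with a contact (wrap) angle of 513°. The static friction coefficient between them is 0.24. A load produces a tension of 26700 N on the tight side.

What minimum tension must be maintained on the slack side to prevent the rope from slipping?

Capstan equation at impending slip: T_tight/T_slack = e^{μβ}.
β = 513° = 8.954 rad; e^{μβ} = e^{0.24×8.954} = 8.575.
T_slack = T_tight / e^{μβ} = 26700 / 8.575 = 3110 N.

T_min ≈ 3110 N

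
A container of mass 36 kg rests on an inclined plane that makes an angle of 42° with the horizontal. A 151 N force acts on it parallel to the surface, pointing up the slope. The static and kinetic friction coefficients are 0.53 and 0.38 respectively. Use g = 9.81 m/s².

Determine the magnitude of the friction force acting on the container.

f ≈ 85.3 N (up the incline)

The normal reaction is N = m g cos θ = 262.4 N.
Parallel to the incline, ΣF = 0 gives f = m g sin θ − P = 236.3 − 151 = 85.31 N (up-slope positive).
Static friction can supply at most μ_s N = 139.1 N.
Since |85.31| ≤ 139.1 N, static friction is sufficient; f equals the required value, not μ_s N.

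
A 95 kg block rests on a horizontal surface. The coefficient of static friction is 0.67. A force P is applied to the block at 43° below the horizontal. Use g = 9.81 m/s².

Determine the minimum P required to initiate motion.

N = m g + P sin α (the push presses the block into the horizontal surface).
At impending slip, P cos α = μ_s N = μ_s (m g + P sin α).
Solving: P (cos α − μ_s sin α) = μ_s m g → P = 0.67×932/(cos 43° − 0.67 sin 43°) = 624/0.2744 = 2280 N.

P ≈ 2280 N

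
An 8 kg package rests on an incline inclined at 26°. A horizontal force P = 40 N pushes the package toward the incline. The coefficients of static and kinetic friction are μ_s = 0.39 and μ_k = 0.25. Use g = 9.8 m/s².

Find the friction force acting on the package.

The horizontal push has a component P sin θ into the surface, so N = m g cos θ + P sin θ = 70.47 + 17.53 = 88 N.
Parallel to the incline: P cos θ − m g sin θ = 35.95 − 34.37 = 1.583 N; the friction needed to balance this is 1.583 N acting down the slope.
The limit of static friction is μ_s N = 34.32 N.
|f_req| = 1.583 ≤ 34.32 N → the package is in equilibrium; friction equals the required value.

f ≈ 1.58 N (down the incline)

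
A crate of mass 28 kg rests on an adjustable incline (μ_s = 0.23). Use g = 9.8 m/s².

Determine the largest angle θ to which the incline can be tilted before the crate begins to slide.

θ_max ≈ 13°

At the slip threshold, m g sin θ = μ_s · m g cos θ, so tan θ = μ_s.
θ_max = arctan(0.23) = 13°.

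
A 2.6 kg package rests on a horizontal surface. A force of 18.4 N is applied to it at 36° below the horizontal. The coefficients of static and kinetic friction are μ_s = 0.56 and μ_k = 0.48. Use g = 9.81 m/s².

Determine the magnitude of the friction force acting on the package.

The vertical component of P adds to the normal force: N = m g + P sin α = 25.51 + 10.82 = 36.32 N.
Horizontally, friction must balance P cos α = 14.89 N.
μ_s N = 0.56 × 36.32 = 20.34 N.
Since 14.89 N does not exceed the limit, the package stays at rest and f = 14.9 N.

f ≈ 14.9 N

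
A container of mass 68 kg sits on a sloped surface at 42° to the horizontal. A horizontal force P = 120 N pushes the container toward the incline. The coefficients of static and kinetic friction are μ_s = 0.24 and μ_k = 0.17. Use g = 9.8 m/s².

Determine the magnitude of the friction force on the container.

Normal direction: N = m g cos θ + P sin θ = 575.5 N.
Along the incline, the net driving force (taking up-slope positive) is P cos θ − m g sin θ = 89.18 − 445.9 = -356.7 N, so equilibrium requires friction f = 356.7 N (up-slope).
The limit of static friction is μ_s N = 138.1 N.
The required 356.7 N exceeds the static limit, so the container slides down-slope and f = μ_k N = 0.17×575.5 = 97.8 N.

f ≈ 97.8 N (up the incline)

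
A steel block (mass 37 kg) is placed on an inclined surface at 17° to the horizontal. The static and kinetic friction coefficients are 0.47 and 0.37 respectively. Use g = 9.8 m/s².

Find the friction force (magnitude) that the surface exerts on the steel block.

Normal force: N = m g cos θ = 37 × 9.8 × cos 17° = 346.8 N.
For equilibrium along the incline, friction must balance the weight component: f = m g sin θ = 106 N up the slope.
The static-friction ceiling is μ_s N = 0.47 × 346.8 = 163 N.
Since |106| ≤ 163 N, no slip — friction simply equals what equilibrium demands.

f ≈ 106 N (up the incline)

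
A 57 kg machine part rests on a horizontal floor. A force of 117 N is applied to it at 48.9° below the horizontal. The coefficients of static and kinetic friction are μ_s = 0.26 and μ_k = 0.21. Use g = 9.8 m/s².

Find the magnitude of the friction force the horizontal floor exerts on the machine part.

f ≈ 76.9 N

Vertical equilibrium gives N = m g + P sin α = 646.8 N.
For equilibrium, f = P cos α = 117×cos 48.9° = 76.91 N.
The static-friction limit is μ_s N = 168.2 N.
76.91 ≤ 168.2 N → static; friction equals the required 76.9 N.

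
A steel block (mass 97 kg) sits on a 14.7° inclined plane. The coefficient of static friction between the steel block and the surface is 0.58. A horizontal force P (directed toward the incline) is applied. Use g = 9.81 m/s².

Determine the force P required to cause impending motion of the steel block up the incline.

P ≈ 945 N

At impending motion up the slope, friction acts down-slope at its limit: f = μ_s N.
Perpendicular to the incline: N = m g cos θ + P sin θ.
Along the incline: P cos θ = m g sin θ + μ_s N = m g sin θ + μ_s (m g cos θ + P sin θ).
Solving, P (cos θ − μ_s sin θ) = m g (sin θ + μ_s cos θ), so P = 97×9.81×(sin 14.7° + 0.58 cos 14.7°)/(cos 14.7° − 0.58 sin 14.7°) = 952×0.8148/0.8201 = 945 N.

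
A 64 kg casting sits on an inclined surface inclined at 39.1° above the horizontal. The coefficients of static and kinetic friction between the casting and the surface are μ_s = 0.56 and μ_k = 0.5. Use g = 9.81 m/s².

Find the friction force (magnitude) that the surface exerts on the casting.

Perpendicular to the surface, N = m g cos θ = 64·9.81·cos 39.1° = 487.2 N.
For equilibrium along the incline, friction must balance the weight component: f = m g sin θ = 396 N up the slope.
Maximum static friction available: μ_s N = 0.56 × 487.2 = 272.9 N.
Since |396| > 272.9 N, static friction cannot hold it; the casting slides down the incline and kinetic friction applies: f = μ_k N = 0.5 × 487.2 = 244 N.

f ≈ 244 N (up the incline)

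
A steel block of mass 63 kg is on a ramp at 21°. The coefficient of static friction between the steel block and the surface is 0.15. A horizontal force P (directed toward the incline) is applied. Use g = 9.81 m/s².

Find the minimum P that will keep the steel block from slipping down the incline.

P_min ≈ 137 N

The steel block tends to slide down (tan θ > μ_s), so at the point of impending slip friction acts up-slope at its limit: f = μ_s N.
Perpendicular to the incline: N = m g cos θ + P sin θ.
Along the incline: P cos θ + μ_s N = m g sin θ, i.e. P cos θ + μ_s (m g cos θ + P sin θ) = m g sin θ.
Solving, P (cos θ + μ_s sin θ) = m g (sin θ − μ_s cos θ), so P = 618×0.2183/0.9873 = 137 N.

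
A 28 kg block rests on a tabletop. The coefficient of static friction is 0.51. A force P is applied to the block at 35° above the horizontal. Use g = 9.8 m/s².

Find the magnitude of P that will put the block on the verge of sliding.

P ≈ 126 N

N = m g − P sin α (the pull lifts the block).
At impending slip, P cos α = μ_s N = μ_s (m g − P sin α).
Solving: P (cos α + μ_s sin α) = μ_s m g → P = 0.51×274/(cos 35° + 0.51 sin 35°) = 140/1.112 = 126 N.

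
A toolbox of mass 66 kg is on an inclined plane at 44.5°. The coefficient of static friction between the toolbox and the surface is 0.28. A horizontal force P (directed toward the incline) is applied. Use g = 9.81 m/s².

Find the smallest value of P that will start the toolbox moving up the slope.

At impending motion up the slope, friction acts down-slope at its limit: f = μ_s N.
Perpendicular to the incline: N = m g cos θ + P sin θ.
Along the incline: P cos θ = m g sin θ + μ_s N = m g sin θ + μ_s (m g cos θ + P sin θ).
Solving, P (cos θ − μ_s sin θ) = m g (sin θ + μ_s cos θ), so P = 66×9.81×(sin 44.5° + 0.28 cos 44.5°)/(cos 44.5° − 0.28 sin 44.5°) = 647×0.9006/0.517 = 1130 N.

P ≈ 1130 N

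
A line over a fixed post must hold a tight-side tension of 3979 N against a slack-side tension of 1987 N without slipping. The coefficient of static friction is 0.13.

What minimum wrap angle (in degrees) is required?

T₂/T₁ = e^{μβ} → β = ln(T₂/T₁)/μ.
β = ln(3979/1987)/0.13 = 0.6944/0.13 = 5.342 rad.
In degrees: β = 5.342 × 180/π = 306°.

β_min ≈ 306°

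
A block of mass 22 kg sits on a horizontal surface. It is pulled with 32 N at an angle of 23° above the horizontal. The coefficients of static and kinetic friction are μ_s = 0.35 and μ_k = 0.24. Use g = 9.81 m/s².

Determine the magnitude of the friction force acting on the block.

N = m g − P sin α = 215.8 − 32×sin 23° = 203.3 N.
For equilibrium, f = P cos α = 32×cos 23° = 29.46 N.
μ_s N = 0.35 × 203.3 = 71.16 N.
Since 29.46 N does not exceed the limit, the block stays at rest and f = 29.5 N.

f ≈ 29.5 N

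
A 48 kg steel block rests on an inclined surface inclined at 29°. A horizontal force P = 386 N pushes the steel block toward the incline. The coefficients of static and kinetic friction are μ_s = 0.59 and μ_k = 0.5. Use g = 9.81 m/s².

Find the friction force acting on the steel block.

f ≈ 109 N (down the incline)

The horizontal push has a component P sin θ into the surface, so N = m g cos θ + P sin θ = 411.8 + 187.1 = 599 N.
Along the incline, the net driving force (taking up-slope positive) is P cos θ − m g sin θ = 337.6 − 228.3 = 109.3 N, so equilibrium requires friction f = -109.3 N (down-slope).
The limit of static friction is μ_s N = 353.4 N.
|f_req| = 109.3 ≤ 353.4 N → the steel block is in equilibrium; friction equals the required value.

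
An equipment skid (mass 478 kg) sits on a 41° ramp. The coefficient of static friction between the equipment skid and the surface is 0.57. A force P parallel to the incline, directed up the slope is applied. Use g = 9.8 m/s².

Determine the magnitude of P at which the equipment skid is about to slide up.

At impending motion up the slope, friction acts down-slope at its limit: f = μ_s N.
P is parallel to the surface, so N = m g cos θ = 3540 N.
Along the incline: P = m g sin θ + μ_s N = 3070 + 0.57×3540 = 5090 N.

P ≈ 5090 N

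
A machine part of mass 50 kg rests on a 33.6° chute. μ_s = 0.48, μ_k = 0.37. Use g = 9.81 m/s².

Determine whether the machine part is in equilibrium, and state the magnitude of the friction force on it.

f ≈ 151 N

N = m g cos θ = 409 N.
Down-slope weight component: m g sin θ = 271 N.
μ_s N = 196 N.
271 > 196 N, so it slides; kinetic friction f = μ_k N = 0.37×409 = 151 N.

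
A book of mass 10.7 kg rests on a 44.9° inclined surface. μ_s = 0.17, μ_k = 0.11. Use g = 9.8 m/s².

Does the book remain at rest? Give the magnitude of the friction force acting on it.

f ≈ 8.17 N

N = m g cos θ = 74.3 N.
Down-slope weight component: m g sin θ = 74 N.
μ_s N = 12.6 N.
74 > 12.6 N, so it slides; kinetic friction f = μ_k N = 0.11×74.3 = 8.17 N.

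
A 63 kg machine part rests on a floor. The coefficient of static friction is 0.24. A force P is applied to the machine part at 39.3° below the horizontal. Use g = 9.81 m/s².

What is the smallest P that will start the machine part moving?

N = m g + P sin α (the push presses the machine part into the floor).
At impending slip, P cos α = μ_s N = μ_s (m g + P sin α).
Solving: P (cos α − μ_s sin α) = μ_s m g → P = 0.24×618/(cos 39.3° − 0.24 sin 39.3°) = 148/0.6218 = 239 N.

P ≈ 239 N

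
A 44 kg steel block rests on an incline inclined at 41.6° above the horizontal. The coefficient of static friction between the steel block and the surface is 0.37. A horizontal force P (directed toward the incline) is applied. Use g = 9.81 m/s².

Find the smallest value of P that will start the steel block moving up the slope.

At impending motion up the slope, friction acts down-slope at its limit: f = μ_s N.
Perpendicular to the incline: N = m g cos θ + P sin θ.
Along the incline: P cos θ = m g sin θ + μ_s N = m g sin θ + μ_s (m g cos θ + P sin θ).
Solving, P (cos θ − μ_s sin θ) = m g (sin θ + μ_s cos θ), so P = 44×9.81×(sin 41.6° + 0.37 cos 41.6°)/(cos 41.6° − 0.37 sin 41.6°) = 432×0.9406/0.5021 = 809 N.

P ≈ 809 N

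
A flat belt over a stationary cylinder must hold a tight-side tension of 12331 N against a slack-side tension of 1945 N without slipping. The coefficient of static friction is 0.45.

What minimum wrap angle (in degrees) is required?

T₂/T₁ = e^{μβ} → β = ln(T₂/T₁)/μ.
β = ln(12331/1945)/0.45 = 1.847/0.45 = 4.104 rad.
In degrees: β = 4.104 × 180/π = 235°.

β_min ≈ 235°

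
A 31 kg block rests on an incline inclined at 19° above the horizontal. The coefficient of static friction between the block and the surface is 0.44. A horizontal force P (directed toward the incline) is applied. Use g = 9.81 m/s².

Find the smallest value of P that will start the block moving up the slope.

At impending motion up the slope, friction acts down-slope at its limit: f = μ_s N.
Perpendicular to the incline: N = m g cos θ + P sin θ.
Along the incline: P cos θ = m g sin θ + μ_s N = m g sin θ + μ_s (m g cos θ + P sin θ).
Solving, P (cos θ − μ_s sin θ) = m g (sin θ + μ_s cos θ), so P = 31×9.81×(sin 19° + 0.44 cos 19°)/(cos 19° − 0.44 sin 19°) = 304×0.7416/0.8023 = 281 N.

P ≈ 281 N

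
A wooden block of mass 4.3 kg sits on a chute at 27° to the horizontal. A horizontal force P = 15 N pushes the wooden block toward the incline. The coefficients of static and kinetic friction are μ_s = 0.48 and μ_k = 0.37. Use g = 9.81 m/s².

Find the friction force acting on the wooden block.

f ≈ 5.79 N (up the incline)

Resolve perpendicular to the incline: N = m g cos θ + P sin θ = 4.3×9.81×cos 27° + 15×sin 27° = 44.4 N.
Parallel to the incline: P cos θ − m g sin θ = 13.37 − 19.15 = -5.786 N; the friction needed to balance this is 5.786 N acting up the slope.
The limit of static friction is μ_s N = 21.31 N.
Since 5.786 N is within the 21.31 N limit, the wooden block stays put and friction is exactly 5.79 N.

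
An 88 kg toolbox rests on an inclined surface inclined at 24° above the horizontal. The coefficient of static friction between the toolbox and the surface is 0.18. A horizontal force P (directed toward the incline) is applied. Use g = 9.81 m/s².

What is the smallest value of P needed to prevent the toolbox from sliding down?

P_min ≈ 212 N

The toolbox tends to slide down (tan θ > μ_s), so at the point of impending slip friction acts up-slope at its limit: f = μ_s N.
Perpendicular to the incline: N = m g cos θ + P sin θ.
Along the incline: P cos θ + μ_s N = m g sin θ, i.e. P cos θ + μ_s (m g cos θ + P sin θ) = m g sin θ.
Solving, P (cos θ + μ_s sin θ) = m g (sin θ − μ_s cos θ), so P = 863×0.2423/0.9868 = 212 N.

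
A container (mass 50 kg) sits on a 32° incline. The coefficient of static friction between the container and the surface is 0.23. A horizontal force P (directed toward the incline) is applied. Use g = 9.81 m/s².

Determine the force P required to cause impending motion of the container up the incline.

At impending motion up the slope, friction acts down-slope at its limit: f = μ_s N.
Perpendicular to the incline: N = m g cos θ + P sin θ.
Along the incline: P cos θ = m g sin θ + μ_s N = m g sin θ + μ_s (m g cos θ + P sin θ).
Solving, P (cos θ − μ_s sin θ) = m g (sin θ + μ_s cos θ), so P = 50×9.81×(sin 32° + 0.23 cos 32°)/(cos 32° − 0.23 sin 32°) = 490×0.725/0.7262 = 490 N.

P ≈ 490 N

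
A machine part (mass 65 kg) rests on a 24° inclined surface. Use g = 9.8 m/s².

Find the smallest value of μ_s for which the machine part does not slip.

μ_s,min ≈ 0.445

At the slip threshold m g sin θ = μ_s m g cos θ, so μ_s,min = tan θ.
μ_s,min = tan 24° = 0.445.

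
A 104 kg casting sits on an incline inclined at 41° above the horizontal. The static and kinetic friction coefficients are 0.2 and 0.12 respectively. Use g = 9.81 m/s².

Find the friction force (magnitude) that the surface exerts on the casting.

f ≈ 92.4 N (up the incline)

Perpendicular to the surface, N = m g cos θ = 104·9.81·cos 41° = 770 N.
For equilibrium along the incline, friction must balance the weight component: f = m g sin θ = 669.3 N up the slope.
Maximum static friction available: μ_s N = 0.2 × 770 = 154 N.
|669.3| exceeds 154 N, so the casting slips down-slope; friction is kinetic, f = μ_k N = 0.12×770 = 92.4 N.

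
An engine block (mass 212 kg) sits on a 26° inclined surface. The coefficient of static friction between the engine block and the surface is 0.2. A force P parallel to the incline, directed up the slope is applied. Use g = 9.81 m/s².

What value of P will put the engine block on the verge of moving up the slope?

At impending motion up the slope, friction acts down-slope at its limit: f = μ_s N.
P is parallel to the surface, so N = m g cos θ = 1870 N.
Along the incline: P = m g sin θ + μ_s N = 912 + 0.2×1870 = 1290 N.

P ≈ 1290 N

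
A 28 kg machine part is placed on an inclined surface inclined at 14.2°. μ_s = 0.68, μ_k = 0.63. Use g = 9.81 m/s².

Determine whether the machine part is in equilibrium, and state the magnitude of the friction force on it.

f ≈ 67.4 N

N = m g cos θ = 266 N.
Down-slope weight component: m g sin θ = 67.4 N.
μ_s N = 181 N.
67.4 ≤ 181 N, so it stays put; friction = 67.4 N.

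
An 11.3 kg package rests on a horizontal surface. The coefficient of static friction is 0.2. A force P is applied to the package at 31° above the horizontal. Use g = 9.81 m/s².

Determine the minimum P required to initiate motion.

P ≈ 23.1 N

N = m g − P sin α (the pull lifts the package).
At impending slip, P cos α = μ_s N = μ_s (m g − P sin α).
Solving: P (cos α + μ_s sin α) = μ_s m g → P = 0.2×111/(cos 31° + 0.2 sin 31°) = 22.2/0.9602 = 23.1 N.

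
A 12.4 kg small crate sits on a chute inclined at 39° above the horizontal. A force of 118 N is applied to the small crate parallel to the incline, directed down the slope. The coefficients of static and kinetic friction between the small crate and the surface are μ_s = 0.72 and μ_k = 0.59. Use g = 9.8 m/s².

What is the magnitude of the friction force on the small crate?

f ≈ 55.7 N (up the incline)

Perpendicular to the surface, N = m g cos θ = 12.4·9.8·cos 39° = 94.44 N.
The friction needed for equilibrium is m g sin θ + P = 76.48 + 118 = 194.5 N, measured positive up-slope.
The static-friction ceiling is μ_s N = 0.72 × 94.44 = 68 N.
|194.5| exceeds 68 N, so the small crate slips down-slope; friction is kinetic, f = μ_k N = 0.59×94.44 = 55.7 N.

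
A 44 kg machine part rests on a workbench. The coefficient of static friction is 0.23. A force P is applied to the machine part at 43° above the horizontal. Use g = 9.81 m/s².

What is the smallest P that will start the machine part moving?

P ≈ 112 N

N = m g − P sin α (the pull lifts the machine part).
At impending slip, P cos α = μ_s N = μ_s (m g − P sin α).
Solving: P (cos α + μ_s sin α) = μ_s m g → P = 0.23×432/(cos 43° + 0.23 sin 43°) = 99.3/0.8882 = 112 N.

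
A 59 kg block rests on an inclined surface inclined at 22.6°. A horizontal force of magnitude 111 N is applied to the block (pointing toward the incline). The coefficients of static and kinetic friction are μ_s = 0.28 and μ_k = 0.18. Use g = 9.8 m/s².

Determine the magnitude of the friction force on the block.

f ≈ 120 N (up the incline)

Normal direction: N = m g cos θ + P sin θ = 576.5 N.
Along the incline, the net driving force (taking up-slope positive) is P cos θ − m g sin θ = 102.5 − 222.2 = -119.7 N, so equilibrium requires friction f = 119.7 N (up-slope).
The limit of static friction is μ_s N = 161.4 N.
Since 119.7 N is within the 161.4 N limit, the block stays put and friction is exactly 120 N.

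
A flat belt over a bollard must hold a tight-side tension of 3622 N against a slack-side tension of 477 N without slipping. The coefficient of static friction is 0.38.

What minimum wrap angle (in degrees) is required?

T₂/T₁ = e^{μβ} → β = ln(T₂/T₁)/μ.
β = ln(3622/477)/0.38 = 2.027/0.38 = 5.335 rad.
In degrees: β = 5.335 × 180/π = 306°.

β_min ≈ 306°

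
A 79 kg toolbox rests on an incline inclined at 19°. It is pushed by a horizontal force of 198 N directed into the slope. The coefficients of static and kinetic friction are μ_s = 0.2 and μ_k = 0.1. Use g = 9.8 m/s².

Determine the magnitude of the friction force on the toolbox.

f ≈ 64.8 N (up the incline)

The horizontal push has a component P sin θ into the surface, so N = m g cos θ + P sin θ = 732 + 64.46 = 796.5 N.
Parallel to the incline: P cos θ − m g sin θ = 187.2 − 252.1 = -64.84 N; the friction needed to balance this is 64.84 N acting up the slope.
Maximum static friction: μ_s N = 0.2 × 796.5 = 159.3 N.
|f_req| = 64.84 ≤ 159.3 N → the toolbox is in equilibrium; friction equals the required value.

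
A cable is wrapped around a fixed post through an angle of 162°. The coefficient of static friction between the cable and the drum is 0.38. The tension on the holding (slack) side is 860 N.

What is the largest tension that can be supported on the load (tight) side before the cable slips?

At impending slip the capstan equation gives T₂/T₁ = e^{μβ} with β in radians.
β = 162° × π/180 = 2.827 rad.
e^{μβ} = e^{0.38×2.827} = 2.928.
T₂ = T₁ · e^{μβ} = 860 × 2.928 = 2520 N.

T_max ≈ 2520 N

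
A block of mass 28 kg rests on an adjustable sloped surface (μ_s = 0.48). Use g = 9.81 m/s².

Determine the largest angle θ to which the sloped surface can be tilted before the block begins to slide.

θ_max ≈ 25.6°

At the slip threshold, m g sin θ = μ_s · m g cos θ, so tan θ = μ_s.
θ_max = arctan(0.48) = 25.6°.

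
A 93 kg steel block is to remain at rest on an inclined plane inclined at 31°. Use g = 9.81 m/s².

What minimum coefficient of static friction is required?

μ_s,min ≈ 0.601

At the slip threshold m g sin θ = μ_s m g cos θ, so μ_s,min = tan θ.
μ_s,min = tan 31° = 0.601.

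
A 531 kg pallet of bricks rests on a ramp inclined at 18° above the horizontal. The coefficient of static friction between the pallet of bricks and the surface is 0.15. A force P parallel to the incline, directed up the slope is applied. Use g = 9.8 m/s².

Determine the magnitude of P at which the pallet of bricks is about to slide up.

At impending motion up the slope, friction acts down-slope at its limit: f = μ_s N.
P is parallel to the surface, so N = m g cos θ = 4950 N.
Along the incline: P = m g sin θ + μ_s N = 1610 + 0.15×4950 = 2350 N.

P ≈ 2350 N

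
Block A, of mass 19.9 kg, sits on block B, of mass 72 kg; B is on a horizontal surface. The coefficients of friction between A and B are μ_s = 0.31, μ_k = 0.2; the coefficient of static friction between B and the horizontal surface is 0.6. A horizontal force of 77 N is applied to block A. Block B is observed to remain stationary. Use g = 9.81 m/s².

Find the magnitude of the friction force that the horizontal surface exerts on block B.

Normal force at the A–B interface: N₁ = m_A g = 195.2 N.
So the A–B interface can sustain at most μ_s N₁ = 60.52 N of static friction.
P = 77 N exceeds that limit, so A slips over B and the interface friction becomes kinetic: f₁ = μ_k N₁ = 0.2×195.2 = 39 N.
B experiences an equal 39 N forward from A (third law). B is in equilibrium, so the floor supplies f₂ = 39 N of static friction (limit μ_s(m_A+m_B)g = 540.9 N, not exceeded).

f ≈ 39 N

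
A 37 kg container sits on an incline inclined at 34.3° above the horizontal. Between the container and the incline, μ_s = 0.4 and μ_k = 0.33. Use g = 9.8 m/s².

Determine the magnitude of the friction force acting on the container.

Perpendicular to the surface, N = m g cos θ = 37·9.8·cos 34.3° = 299.5 N.
For equilibrium along the incline, friction must balance the weight component: f = m g sin θ = 204.3 N up the slope.
Static friction can supply at most μ_s N = 119.8 N.
Since |204.3| > 119.8 N, static friction cannot hold it; the container slides down the incline and kinetic friction applies: f = μ_k N = 0.33 × 299.5 = 98.8 N.

f ≈ 98.8 N (up the incline)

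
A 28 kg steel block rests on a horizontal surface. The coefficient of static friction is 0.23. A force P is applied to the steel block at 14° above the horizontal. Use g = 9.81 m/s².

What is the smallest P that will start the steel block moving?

N = m g − P sin α (the pull lifts the steel block).
At impending slip, P cos α = μ_s N = μ_s (m g − P sin α).
Solving: P (cos α + μ_s sin α) = μ_s m g → P = 0.23×275/(cos 14° + 0.23 sin 14°) = 63.2/1.026 = 61.6 N.

P ≈ 61.6 N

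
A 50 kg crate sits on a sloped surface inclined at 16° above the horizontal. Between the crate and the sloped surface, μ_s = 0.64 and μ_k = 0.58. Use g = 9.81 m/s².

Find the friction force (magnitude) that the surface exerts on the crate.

f ≈ 135 N (up the incline)

The normal reaction is N = m g cos θ = 471.5 N.
For equilibrium along the incline, friction must balance the weight component: f = m g sin θ = 135.2 N up the slope.
Static friction can supply at most μ_s N = 301.8 N.
Since |135.2| ≤ 301.8 N, the crate remains in static equilibrium and friction takes exactly the required value.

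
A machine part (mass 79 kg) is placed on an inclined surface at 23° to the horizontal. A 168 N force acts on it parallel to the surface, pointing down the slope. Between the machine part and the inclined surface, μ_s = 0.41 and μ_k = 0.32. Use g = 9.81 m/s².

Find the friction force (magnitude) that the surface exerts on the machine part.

f ≈ 228 N (up the incline)

The normal reaction is N = m g cos θ = 713.4 N.
For equilibrium along the incline the friction force must supply f = m g sin θ + P = 302.8 + 168 = 470.8 N (positive meaning up-slope).
The static-friction ceiling is μ_s N = 0.41 × 713.4 = 292.5 N.
Since |470.8| > 292.5 N, static friction cannot hold it; the machine part slides down the incline and kinetic friction applies: f = μ_k N = 0.32 × 713.4 = 228 N.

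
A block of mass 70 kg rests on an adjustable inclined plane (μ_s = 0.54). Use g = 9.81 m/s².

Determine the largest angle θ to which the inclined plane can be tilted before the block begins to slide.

θ_max ≈ 28.4°

At the slip threshold, m g sin θ = μ_s · m g cos θ, so tan θ = μ_s.
θ_max = arctan(0.54) = 28.4°.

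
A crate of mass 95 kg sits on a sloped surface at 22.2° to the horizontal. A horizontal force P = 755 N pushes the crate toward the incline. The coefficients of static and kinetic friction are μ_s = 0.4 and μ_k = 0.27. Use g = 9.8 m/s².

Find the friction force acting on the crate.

The horizontal push has a component P sin θ into the surface, so N = m g cos θ + P sin θ = 862 + 285.3 = 1147 N.
Parallel to the incline: P cos θ − m g sin θ = 699 − 351.8 = 347.3 N; the friction needed to balance this is 347.3 N acting down the slope.
The limit of static friction is μ_s N = 458.9 N.
|f_req| = 347.3 ≤ 458.9 N → the crate is in equilibrium; friction equals the required value.

f ≈ 347 N (down the incline)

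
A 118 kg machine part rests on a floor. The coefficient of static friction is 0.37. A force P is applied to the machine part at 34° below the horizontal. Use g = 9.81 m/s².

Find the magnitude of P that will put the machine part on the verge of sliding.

N = m g + P sin α (the push presses the machine part into the floor).
At impending slip, P cos α = μ_s N = μ_s (m g + P sin α).
Solving: P (cos α − μ_s sin α) = μ_s m g → P = 0.37×1160/(cos 34° − 0.37 sin 34°) = 428/0.6221 = 688 N.

P ≈ 688 N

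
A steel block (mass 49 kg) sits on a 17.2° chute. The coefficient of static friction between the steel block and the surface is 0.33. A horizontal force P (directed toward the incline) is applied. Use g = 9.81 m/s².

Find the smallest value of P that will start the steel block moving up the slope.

P ≈ 342 N

At impending motion up the slope, friction acts down-slope at its limit: f = μ_s N.
Perpendicular to the incline: N = m g cos θ + P sin θ.
Along the incline: P cos θ = m g sin θ + μ_s N = m g sin θ + μ_s (m g cos θ + P sin θ).
Solving, P (cos θ − μ_s sin θ) = m g (sin θ + μ_s cos θ), so P = 49×9.81×(sin 17.2° + 0.33 cos 17.2°)/(cos 17.2° − 0.33 sin 17.2°) = 481×0.6109/0.8577 = 342 N.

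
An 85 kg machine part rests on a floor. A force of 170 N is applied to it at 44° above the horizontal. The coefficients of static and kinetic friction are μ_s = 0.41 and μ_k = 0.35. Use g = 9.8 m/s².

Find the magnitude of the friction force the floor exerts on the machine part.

The vertical component of P reduces the normal force: N = m g − P sin α = 833 − 118.1 = 714.9 N.
The horizontal driving force is P cos α = 122.3 N, so equilibrium needs friction f = 122.3 N.
The static-friction limit is μ_s N = 293.1 N.
122.3 ≤ 293.1 N → static; friction equals the required 122 N.

f ≈ 122 N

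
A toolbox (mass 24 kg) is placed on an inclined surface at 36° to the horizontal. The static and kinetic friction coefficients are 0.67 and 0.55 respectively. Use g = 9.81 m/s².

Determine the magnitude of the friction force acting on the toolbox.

Perpendicular to the surface, N = m g cos θ = 24·9.81·cos 36° = 190.5 N.
For equilibrium along the incline, friction must balance the weight component: f = m g sin θ = 138.4 N up the slope.
The static-friction ceiling is μ_s N = 0.67 × 190.5 = 127.6 N.
Since |138.4| > 127.6 N, static friction cannot hold it; the toolbox slides down the incline and kinetic friction applies: f = μ_k N = 0.55 × 190.5 = 105 N.

f ≈ 105 N (up the incline)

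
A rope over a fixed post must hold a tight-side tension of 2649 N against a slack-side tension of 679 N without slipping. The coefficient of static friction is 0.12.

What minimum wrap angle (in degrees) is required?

T₂/T₁ = e^{μβ} → β = ln(T₂/T₁)/μ.
β = ln(2649/679)/0.12 = 1.361/0.12 = 11.34 rad.
In degrees: β = 11.34 × 180/π = 650°.

β_min ≈ 650°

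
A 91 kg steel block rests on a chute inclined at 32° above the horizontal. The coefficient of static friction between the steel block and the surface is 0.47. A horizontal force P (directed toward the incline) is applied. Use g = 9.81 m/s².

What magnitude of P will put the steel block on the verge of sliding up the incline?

P ≈ 1380 N

At impending motion up the slope, friction acts down-slope at its limit: f = μ_s N.
Perpendicular to the incline: N = m g cos θ + P sin θ.
Along the incline: P cos θ = m g sin θ + μ_s N = m g sin θ + μ_s (m g cos θ + P sin θ).
Solving, P (cos θ − μ_s sin θ) = m g (sin θ + μ_s cos θ), so P = 91×9.81×(sin 32° + 0.47 cos 32°)/(cos 32° − 0.47 sin 32°) = 893×0.9285/0.599 = 1380 N.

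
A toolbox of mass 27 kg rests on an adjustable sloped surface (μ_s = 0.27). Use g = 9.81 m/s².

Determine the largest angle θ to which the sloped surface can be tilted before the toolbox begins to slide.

At the slip threshold, m g sin θ = μ_s · m g cos θ, so tan θ = μ_s.
θ_max = arctan(0.27) = 15.1°.

θ_max ≈ 15.1°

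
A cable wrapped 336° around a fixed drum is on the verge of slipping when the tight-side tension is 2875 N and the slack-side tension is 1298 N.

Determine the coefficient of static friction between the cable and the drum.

μ ≈ 0.136

T₂/T₁ = e^{μβ} → μ = ln(T₂/T₁)/β.
β = 336° = 5.864 rad.
μ = ln(2875/1298)/5.864 = ln(2.215)/5.864 = 0.136.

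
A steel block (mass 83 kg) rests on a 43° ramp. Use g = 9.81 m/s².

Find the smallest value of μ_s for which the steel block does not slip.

μ_s,min ≈ 0.933

At the slip threshold m g sin θ = μ_s m g cos θ, so μ_s,min = tan θ.
μ_s,min = tan 43° = 0.933.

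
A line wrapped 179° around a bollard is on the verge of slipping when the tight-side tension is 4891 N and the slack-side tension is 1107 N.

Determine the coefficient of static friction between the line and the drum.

μ ≈ 0.476

T₂/T₁ = e^{μβ} → μ = ln(T₂/T₁)/β.
β = 179° = 3.124 rad.
μ = ln(4891/1107)/3.124 = ln(4.418)/3.124 = 0.476.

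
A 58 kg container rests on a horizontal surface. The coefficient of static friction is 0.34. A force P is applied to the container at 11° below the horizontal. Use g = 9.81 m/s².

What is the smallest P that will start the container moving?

N = m g + P sin α (the push presses the container into the horizontal surface).
At impending slip, P cos α = μ_s N = μ_s (m g + P sin α).
Solving: P (cos α − μ_s sin α) = μ_s m g → P = 0.34×569/(cos 11° − 0.34 sin 11°) = 193/0.9168 = 211 N.

P ≈ 211 N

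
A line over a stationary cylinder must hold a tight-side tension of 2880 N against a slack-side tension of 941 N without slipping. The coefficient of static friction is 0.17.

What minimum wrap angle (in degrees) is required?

T₂/T₁ = e^{μβ} → β = ln(T₂/T₁)/μ.
β = ln(2880/941)/0.17 = 1.119/0.17 = 6.58 rad.
In degrees: β = 6.58 × 180/π = 377°.

β_min ≈ 377°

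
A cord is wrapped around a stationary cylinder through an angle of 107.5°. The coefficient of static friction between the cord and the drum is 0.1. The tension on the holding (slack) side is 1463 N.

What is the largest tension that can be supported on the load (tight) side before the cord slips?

At impending slip the capstan equation gives T₂/T₁ = e^{μβ} with β in radians.
β = 107.5° × π/180 = 1.876 rad.
e^{μβ} = e^{0.1×1.876} = 1.206.
T₂ = T₁ · e^{μβ} = 1463 × 1.206 = 1760 N.

T_max ≈ 1760 N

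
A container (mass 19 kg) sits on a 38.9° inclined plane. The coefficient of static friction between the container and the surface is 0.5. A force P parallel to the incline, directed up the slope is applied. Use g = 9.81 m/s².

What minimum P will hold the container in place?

P_min ≈ 44.5 N

The container tends to slide down (tan θ > μ_s), so at the point of impending slip friction acts up-slope at its limit: f = μ_s N.
P is parallel to the surface, so N = m g cos θ = 145 N.
Along the incline: P + μ_s N = m g sin θ, so P = 117 − 0.5×145 = 44.5 N.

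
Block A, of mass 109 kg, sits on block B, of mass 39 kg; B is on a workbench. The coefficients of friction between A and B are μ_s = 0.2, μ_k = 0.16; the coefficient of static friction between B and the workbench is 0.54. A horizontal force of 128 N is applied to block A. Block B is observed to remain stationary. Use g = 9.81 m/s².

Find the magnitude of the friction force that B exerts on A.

Normal force at the A–B interface: N₁ = m_A g = 1069 N.
Maximum static friction on A from B: μ_s N₁ = 0.2×1069 = 213.9 N.
Since P = 128 N ≤ 213.9 N, A does not slip on B; friction on A equals P = 128 N.
B experiences an equal 128 N forward from A (third law). B is in equilibrium, so the floor supplies f₂ = 128 N of static friction (limit μ_s(m_A+m_B)g = 784 N, not exceeded).

f ≈ 128 N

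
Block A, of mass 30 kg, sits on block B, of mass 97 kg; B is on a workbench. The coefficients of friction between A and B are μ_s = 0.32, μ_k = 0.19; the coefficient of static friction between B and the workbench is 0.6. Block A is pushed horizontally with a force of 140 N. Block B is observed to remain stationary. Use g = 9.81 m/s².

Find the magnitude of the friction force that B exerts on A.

Normal force at the A–B interface: N₁ = m_A g = 294.3 N.
So the A–B interface can sustain at most μ_s N₁ = 94.18 N of static friction.
P = 140 N exceeds that limit, so A slips over B and the interface friction becomes kinetic: f₁ = μ_k N₁ = 0.19×294.3 = 55.9 N.
B experiences an equal 55.9 N forward from A (third law). B is in equilibrium, so the floor supplies f₂ = 55.9 N of static friction (limit μ_s(m_A+m_B)g = 747.5 N, not exceeded).

f ≈ 55.9 N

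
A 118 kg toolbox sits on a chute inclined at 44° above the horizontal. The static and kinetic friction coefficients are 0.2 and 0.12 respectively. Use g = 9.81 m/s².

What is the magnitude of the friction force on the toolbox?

Perpendicular to the surface, N = m g cos θ = 118·9.81·cos 44° = 832.7 N.
For equilibrium along the incline, friction must balance the weight component: f = m g sin θ = 804.1 N up the slope.
The static-friction ceiling is μ_s N = 0.2 × 832.7 = 166.5 N.
Since |804.1| > 166.5 N, static friction cannot hold it; the toolbox slides down the incline and kinetic friction applies: f = μ_k N = 0.12 × 832.7 = 99.9 N.

f ≈ 99.9 N (up the incline)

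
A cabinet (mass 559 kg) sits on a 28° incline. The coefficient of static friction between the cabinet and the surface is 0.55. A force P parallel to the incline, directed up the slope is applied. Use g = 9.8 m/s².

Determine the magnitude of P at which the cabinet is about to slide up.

P ≈ 5230 N

At impending motion up the slope, friction acts down-slope at its limit: f = μ_s N.
P is parallel to the surface, so N = m g cos θ = 4840 N.
Along the incline: P = m g sin θ + μ_s N = 2570 + 0.55×4840 = 5230 N.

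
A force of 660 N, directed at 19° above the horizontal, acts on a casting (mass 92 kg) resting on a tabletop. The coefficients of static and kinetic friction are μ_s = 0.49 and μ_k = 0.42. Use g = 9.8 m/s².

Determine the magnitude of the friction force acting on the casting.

f ≈ 288 N

The vertical component of P reduces the normal force: N = m g − P sin α = 901.6 − 214.9 = 686.7 N.
For equilibrium, f = P cos α = 660×cos 19° = 624 N.
The static-friction limit is μ_s N = 336.5 N.
624 > 336.5 N → the casting slides; f = μ_k N = 0.42×686.7 = 288 N.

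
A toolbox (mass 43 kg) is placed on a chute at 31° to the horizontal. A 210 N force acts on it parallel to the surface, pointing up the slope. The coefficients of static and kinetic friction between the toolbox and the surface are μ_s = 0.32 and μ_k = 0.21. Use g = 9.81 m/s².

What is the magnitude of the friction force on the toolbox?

f ≈ 7.26 N (up the incline)

The normal reaction is N = m g cos θ = 361.6 N.
Parallel to the incline, ΣF = 0 gives f = m g sin θ − P = 217.3 − 210 = 7.259 N (up-slope positive).
Static friction can supply at most μ_s N = 115.7 N.
Since |7.259| ≤ 115.7 N, no slip — friction simply equals what equilibrium demands.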